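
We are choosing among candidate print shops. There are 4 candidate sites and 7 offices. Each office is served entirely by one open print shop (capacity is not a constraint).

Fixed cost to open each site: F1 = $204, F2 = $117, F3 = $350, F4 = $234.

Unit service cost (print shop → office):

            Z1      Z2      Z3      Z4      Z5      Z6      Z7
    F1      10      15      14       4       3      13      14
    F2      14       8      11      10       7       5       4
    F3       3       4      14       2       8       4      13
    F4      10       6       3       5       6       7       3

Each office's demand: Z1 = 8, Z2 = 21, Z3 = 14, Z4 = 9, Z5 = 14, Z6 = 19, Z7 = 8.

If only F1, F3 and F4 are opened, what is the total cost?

Total cost: 1098

Each office is assigned to its cheapest site among the open ones.
{F1, F3, F4}: Z1→F3 3·8=24, Z2→F3 4·21=84, Z3→F4 3·14=42, Z4→F3 2·9=18, Z5→F1 3·14=42, Z6→F3 4·19=76, Z7→F4 3·8=24. Service 310; fixed 788; total 1098.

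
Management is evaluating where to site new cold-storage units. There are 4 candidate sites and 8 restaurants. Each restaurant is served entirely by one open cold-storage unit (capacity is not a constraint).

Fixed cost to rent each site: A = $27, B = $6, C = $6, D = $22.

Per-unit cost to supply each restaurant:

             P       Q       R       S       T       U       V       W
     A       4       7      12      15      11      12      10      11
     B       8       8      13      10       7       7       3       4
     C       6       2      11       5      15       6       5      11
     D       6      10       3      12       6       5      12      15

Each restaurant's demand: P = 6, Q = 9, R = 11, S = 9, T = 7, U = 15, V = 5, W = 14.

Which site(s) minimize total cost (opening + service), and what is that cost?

Open B, C and D; minimum total cost 354.

For any fixed open set, each restaurant goes to its cheapest open site; total = fixed + service.
{B, C, D}: P→C 6·6=36, Q→C 2·9=18, R→D 3·11=33, S→C 5·9=45, T→D 6·7=42, U→D 5·15=75, V→B 3·5=15, W→B 4·14=56. Service 320; fixed 34; total 354.
{A, B, C, D}: service 308 + fixed 61 = 369
{B, C}: service 430 + fixed 12 = 442
{B}: service 578 + fixed 6 = 584
(All 15 nonempty subsets were checked; B, C and D is lowest.)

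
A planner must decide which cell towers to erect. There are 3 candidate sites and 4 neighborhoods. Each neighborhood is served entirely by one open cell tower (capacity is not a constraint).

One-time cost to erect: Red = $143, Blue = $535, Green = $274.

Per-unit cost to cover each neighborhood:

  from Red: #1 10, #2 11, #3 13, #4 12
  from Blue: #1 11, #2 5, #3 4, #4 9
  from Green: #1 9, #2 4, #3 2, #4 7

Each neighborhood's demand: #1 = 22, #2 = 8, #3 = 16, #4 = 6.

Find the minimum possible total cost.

Minimum total cost: 578

For any fixed open set, each neighborhood goes to its cheapest open site; total = fixed + service.
{Green}: #1→Green 9·22=198, #2→Green 4·8=32, #3→Green 2·16=32, #4→Green 7·6=42. Service 304; fixed 274; total 578.
{Red, Green}: service 304 + fixed 417 = 721
{Red}: service 588 + fixed 143 = 731
{Red, Blue, Green}: service 304 + fixed 952 = 1256
No other subset beats 578.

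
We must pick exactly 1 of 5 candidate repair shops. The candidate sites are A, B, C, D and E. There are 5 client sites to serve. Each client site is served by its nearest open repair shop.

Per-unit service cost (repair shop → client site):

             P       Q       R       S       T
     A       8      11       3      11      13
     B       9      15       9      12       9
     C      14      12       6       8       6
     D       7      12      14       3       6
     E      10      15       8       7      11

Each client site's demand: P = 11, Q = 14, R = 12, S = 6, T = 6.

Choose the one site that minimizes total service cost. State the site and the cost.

With exactly 1 open, each client site uses its cheapest among the chosen.
{A}: P→A 8·11=88, Q→A 11·14=154, R→A 3·12=36, S→A 11·6=66, T→A 13·6=78. Service cost 422.
{D}: service cost 467
{C}: service cost 478
Among all 5 size-1 choices, {A} is lowest.

Choose A only; total service cost 422.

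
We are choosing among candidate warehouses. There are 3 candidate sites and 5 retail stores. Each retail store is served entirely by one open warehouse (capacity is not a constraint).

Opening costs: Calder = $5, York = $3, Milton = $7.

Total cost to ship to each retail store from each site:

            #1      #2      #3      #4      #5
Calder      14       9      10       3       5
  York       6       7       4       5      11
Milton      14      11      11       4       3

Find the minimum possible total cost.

For any fixed open set, each retail store goes to its cheapest open site; total = fixed + service.
{Calder, York}: #1→York 6, #2→York 7, #3→York 4, #4→Calder 3, #5→Calder 5. Service 25; fixed 8; total 33.
{York, Milton}: #1→York 6, #2→York 7, #3→York 4, #4→Milton 4, #5→Milton 3. Service 24; fixed 10; total 34.
{York}: service 33 + fixed 3 = 36
{Calder, York, Milton}: service 23 + fixed 15 = 38
(All 7 nonempty subsets were checked; Calder and York is lowest.)

Minimum total cost: 33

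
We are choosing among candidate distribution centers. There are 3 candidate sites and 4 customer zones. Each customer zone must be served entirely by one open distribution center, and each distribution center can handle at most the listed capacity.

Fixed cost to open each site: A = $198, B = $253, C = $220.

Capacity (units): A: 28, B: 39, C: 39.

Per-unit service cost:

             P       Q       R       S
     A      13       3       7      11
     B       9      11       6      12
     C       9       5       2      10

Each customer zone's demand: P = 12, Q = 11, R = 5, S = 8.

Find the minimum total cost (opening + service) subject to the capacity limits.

Minimum total cost: 473

Open {C}: P→C 9·12=108, Q→C 5·11=55, R→C 2·5=10, S→C 10·8=80.
Loads: C carries 36/39. Service 253; fixed 220; total 473.
Next best feasible plan costs 608.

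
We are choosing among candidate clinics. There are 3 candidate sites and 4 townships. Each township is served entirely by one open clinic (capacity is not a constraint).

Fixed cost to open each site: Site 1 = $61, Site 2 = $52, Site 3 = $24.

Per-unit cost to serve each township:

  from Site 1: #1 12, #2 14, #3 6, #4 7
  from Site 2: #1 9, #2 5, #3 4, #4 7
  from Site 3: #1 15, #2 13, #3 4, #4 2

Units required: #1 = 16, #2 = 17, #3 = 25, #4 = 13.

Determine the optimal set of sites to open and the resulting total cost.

For any fixed open set, each township goes to its cheapest open site; total = fixed + service.
{Site 2, Site 3}: #1→Site 2 9·16=144, #2→Site 2 5·17=85, #3→Site 2 4·25=100, #4→Site 3 2·13=26. Service 355; fixed 76; total 431.
{Site 2}: service 420 + fixed 52 = 472
{Site 1, Site 2, Site 3}: #1→Site 2 9·16=144, #2→Site 2 5·17=85, #3→Site 2 4·25=100, #4→Site 3 2·13=26. Service 355; fixed 137; total 492.
{Site 3}: #1→Site 3 15·16=240, #2→Site 3 13·17=221, #3→Site 3 4·25=100, #4→Site 3 2·13=26. Service 587; fixed 24; total 611.
(All 7 nonempty subsets were checked; Site 2 and Site 3 is lowest.)

Open Site 2 and Site 3; minimum total cost 431.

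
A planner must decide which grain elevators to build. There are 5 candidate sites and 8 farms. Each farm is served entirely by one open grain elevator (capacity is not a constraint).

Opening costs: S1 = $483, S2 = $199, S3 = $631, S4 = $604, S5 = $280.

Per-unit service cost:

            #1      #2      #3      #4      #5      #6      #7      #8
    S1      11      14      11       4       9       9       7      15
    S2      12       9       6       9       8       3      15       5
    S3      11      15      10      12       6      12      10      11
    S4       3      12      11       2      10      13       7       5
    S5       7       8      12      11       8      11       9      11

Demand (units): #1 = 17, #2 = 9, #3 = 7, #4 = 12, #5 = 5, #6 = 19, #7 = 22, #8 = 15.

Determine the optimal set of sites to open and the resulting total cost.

Open S2 only; minimum total cost 1136.

For any fixed open set, each farm goes to its cheapest open site; total = fixed + service.
{S2}: #1→S2 12·17=204, #2→S2 9·9=81, #3→S2 6·7=42, #4→S2 9·12=108, #5→S2 8·5=40, #6→S2 3·19=57, #7→S2 15·22=330, #8→S2 5·15=75. Service 937; fixed 199; total 1136.
{S2, S5}: service 711 + fixed 479 = 1190
{S5}: #1→S5 7·17=119, #2→S5 8·9=72, #3→S5 12·7=84, #4→S5 11·12=132, #5→S5 8·5=40, #6→S5 11·19=209, #7→S5 9·22=198, #8→S5 11·15=165. Service 1019; fixed 280; total 1299.
{S1, S2, S3, S4, S5}: #1→S4 3·17=51, #2→S5 8·9=72, #3→S2 6·7=42, #4→S4 2·12=24, #5→S3 6·5=30, #6→S2 3·19=57, #7→S1 7·22=154, #8→S2 5·15=75. Service 505; fixed 2197; total 2702.
No other subset beats 1136.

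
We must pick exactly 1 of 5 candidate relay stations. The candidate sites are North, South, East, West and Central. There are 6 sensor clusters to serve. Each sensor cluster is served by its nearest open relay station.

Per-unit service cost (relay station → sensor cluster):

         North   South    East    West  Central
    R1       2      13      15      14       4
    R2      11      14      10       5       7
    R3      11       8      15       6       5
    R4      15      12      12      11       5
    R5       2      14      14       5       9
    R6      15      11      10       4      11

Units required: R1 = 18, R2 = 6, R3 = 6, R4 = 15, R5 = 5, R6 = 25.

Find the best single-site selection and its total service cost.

Choose Central only; total service cost 539.

With exactly 1 open, each sensor cluster uses its cheapest among the chosen.
{Central}: R1→Central 4·18=72, R2→Central 7·6=42, R3→Central 5·6=30, R4→Central 5·15=75, R5→Central 9·5=45, R6→Central 11·25=275. Service cost 539.
{West}: service cost 608
{North}: service cost 778
Among all 5 size-1 choices, {Central} is lowest.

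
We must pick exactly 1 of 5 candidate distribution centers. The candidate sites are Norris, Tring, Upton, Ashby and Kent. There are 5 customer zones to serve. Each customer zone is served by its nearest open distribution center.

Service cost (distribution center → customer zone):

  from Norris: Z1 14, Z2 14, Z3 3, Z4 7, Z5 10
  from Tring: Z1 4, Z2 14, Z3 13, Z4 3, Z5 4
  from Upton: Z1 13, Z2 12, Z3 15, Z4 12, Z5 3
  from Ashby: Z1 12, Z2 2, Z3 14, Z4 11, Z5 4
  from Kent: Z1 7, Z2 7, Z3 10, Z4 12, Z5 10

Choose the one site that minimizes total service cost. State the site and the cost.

With exactly 1 open, each customer zone uses its cheapest among the chosen.
{Tring}: Z1→Tring 4, Z2→Tring 14, Z3→Tring 13, Z4→Tring 3, Z5→Tring 4. Service cost 38.
{Ashby}: service cost 43
{Kent}: service cost 46
Among all 5 size-1 choices, {Tring} is lowest.

Choose Tring only; total service cost 38.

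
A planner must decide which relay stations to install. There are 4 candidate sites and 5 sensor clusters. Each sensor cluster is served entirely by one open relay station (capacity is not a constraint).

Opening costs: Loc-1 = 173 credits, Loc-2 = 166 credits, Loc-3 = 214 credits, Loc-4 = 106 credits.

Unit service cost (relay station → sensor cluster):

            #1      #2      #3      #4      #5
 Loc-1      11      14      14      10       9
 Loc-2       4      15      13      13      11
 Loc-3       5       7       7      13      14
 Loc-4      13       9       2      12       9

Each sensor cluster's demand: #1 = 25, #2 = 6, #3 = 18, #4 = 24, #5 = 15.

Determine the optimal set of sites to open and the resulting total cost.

Open Loc-2 and Loc-4; minimum total cost 885.

For any fixed open set, each sensor cluster goes to its cheapest open site; total = fixed + service.
{Loc-2, Loc-4}: #1→Loc-2 4·25=100, #2→Loc-4 9·6=54, #3→Loc-4 2·18=36, #4→Loc-4 12·24=288, #5→Loc-4 9·15=135. Service 613; fixed 272; total 885.
{Loc-4}: service 838 + fixed 106 = 944
{Loc-3, Loc-4}: #1→Loc-3 5·25=125, #2→Loc-3 7·6=42, #3→Loc-4 2·18=36, #4→Loc-4 12·24=288, #5→Loc-4 9·15=135. Service 626; fixed 320; total 946.
{Loc-1, Loc-2, Loc-3, Loc-4}: #1→Loc-2 4·25=100, #2→Loc-3 7·6=42, #3→Loc-4 2·18=36, #4→Loc-1 10·24=240, #5→Loc-1 9·15=135. Service 553; fixed 659; total 1212.
(All 15 nonempty subsets were checked; Loc-2 and Loc-4 is lowest.)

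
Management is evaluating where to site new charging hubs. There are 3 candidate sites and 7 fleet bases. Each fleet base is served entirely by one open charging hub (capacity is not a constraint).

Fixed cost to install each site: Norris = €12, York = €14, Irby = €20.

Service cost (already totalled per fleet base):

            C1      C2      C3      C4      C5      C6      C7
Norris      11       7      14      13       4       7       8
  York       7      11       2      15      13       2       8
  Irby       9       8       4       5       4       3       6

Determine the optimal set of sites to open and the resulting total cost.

For any fixed open set, each fleet base goes to its cheapest open site; total = fixed + service.
{Irby}: C1→Irby 9, C2→Irby 8, C3→Irby 4, C4→Irby 5, C5→Irby 4, C6→Irby 3, C7→Irby 6. Service 39; fixed 20; total 59.
{York, Irby}: C1→York 7, C2→Irby 8, C3→York 2, C4→Irby 5, C5→Irby 4, C6→York 2, C7→Irby 6. Service 34; fixed 34; total 68.
{Norris, York}: C1→York 7, C2→Norris 7, C3→York 2, C4→Norris 13, C5→Norris 4, C6→York 2, C7→Norris 8. Service 43; fixed 26; total 69.
{Norris, York, Irby}: C1→York 7, C2→Norris 7, C3→York 2, C4→Irby 5, C5→Norris 4, C6→York 2, C7→Irby 6. Service 33; fixed 46; total 79.
(All 7 nonempty subsets were checked; Irby only is lowest.)

Open Irby only; minimum total cost 59.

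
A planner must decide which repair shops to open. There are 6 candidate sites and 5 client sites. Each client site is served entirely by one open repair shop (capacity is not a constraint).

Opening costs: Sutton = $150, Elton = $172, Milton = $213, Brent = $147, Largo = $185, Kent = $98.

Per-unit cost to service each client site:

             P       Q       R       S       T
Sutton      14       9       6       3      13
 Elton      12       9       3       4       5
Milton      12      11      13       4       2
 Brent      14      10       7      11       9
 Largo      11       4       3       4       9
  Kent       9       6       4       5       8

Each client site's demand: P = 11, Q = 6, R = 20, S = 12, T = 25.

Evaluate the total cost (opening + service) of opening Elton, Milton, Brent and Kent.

Each client site is assigned to its cheapest site among the open ones.
{Elton, Milton, Brent, Kent}: P→Kent 9·11=99, Q→Kent 6·6=36, R→Elton 3·20=60, S→Elton 4·12=48, T→Milton 2·25=50. Service 293; fixed 630; total 923.

Total cost: 923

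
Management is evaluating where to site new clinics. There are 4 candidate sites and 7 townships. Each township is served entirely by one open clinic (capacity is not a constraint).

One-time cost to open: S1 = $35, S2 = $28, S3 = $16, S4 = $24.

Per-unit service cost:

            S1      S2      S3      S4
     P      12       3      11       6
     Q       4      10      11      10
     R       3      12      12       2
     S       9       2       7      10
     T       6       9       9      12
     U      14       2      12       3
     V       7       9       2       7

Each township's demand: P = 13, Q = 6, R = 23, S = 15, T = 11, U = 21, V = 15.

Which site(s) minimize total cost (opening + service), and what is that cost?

For any fixed open set, each township goes to its cheapest open site; total = fixed + service.
{S1, S2, S3}: P→S2 3·13=39, Q→S1 4·6=24, R→S1 3·23=69, S→S2 2·15=30, T→S1 6·11=66, U→S2 2·21=42, V→S3 2·15=30. Service 300; fixed 79; total 379.
{S1, S2, S3, S4}: P→S2 3·13=39, Q→S1 4·6=24, R→S4 2·23=46, S→S2 2·15=30, T→S1 6·11=66, U→S2 2·21=42, V→S3 2·15=30. Service 277; fixed 103; total 380.
{S2, S3, S4}: service 346 + fixed 68 = 414
{S3}: service 971 + fixed 16 = 987
No other subset beats 379.

Open S1, S2 and S3; minimum total cost 379.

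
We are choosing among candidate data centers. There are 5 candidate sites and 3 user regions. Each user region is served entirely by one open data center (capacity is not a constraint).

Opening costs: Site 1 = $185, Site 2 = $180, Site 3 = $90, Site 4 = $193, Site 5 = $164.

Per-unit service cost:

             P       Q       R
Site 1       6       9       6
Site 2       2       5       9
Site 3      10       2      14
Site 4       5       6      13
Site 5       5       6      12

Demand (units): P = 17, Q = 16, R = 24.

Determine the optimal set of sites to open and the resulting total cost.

Open Site 2 only; minimum total cost 510.

For any fixed open set, each user region goes to its cheapest open site; total = fixed + service.
{Site 2}: P→Site 2 2·17=34, Q→Site 2 5·16=80, R→Site 2 9·24=216. Service 330; fixed 180; total 510.
{Site 2, Site 3}: P→Site 2 2·17=34, Q→Site 3 2·16=32, R→Site 2 9·24=216. Service 282; fixed 270; total 552.
{Site 1, Site 3}: P→Site 1 6·17=102, Q→Site 3 2·16=32, R→Site 1 6·24=144. Service 278; fixed 275; total 553.
{Site 1, Site 2, Site 3, Site 4, Site 5}: P→Site 2 2·17=34, Q→Site 3 2·16=32, R→Site 1 6·24=144. Service 210; fixed 812; total 1022.
No other subset beats 510.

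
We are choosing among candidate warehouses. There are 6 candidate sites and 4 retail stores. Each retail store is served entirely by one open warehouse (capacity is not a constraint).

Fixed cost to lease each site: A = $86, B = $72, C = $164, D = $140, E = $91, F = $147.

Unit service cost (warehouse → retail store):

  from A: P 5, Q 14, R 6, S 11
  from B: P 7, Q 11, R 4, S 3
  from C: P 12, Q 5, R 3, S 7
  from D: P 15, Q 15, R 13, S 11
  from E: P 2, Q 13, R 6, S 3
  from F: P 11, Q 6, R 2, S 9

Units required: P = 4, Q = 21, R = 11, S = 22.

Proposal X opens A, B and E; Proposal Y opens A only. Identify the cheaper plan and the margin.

Proposal X: {A, B, E}: P→E 2·4=8, Q→B 11·21=231, R→B 4·11=44, S→B 3·22=66. Service 349; fixed 249; total 598.
Proposal Y: {A}: P→A 5·4=20, Q→A 14·21=294, R→A 6·11=66, S→A 11·22=242. Service 622; fixed 86; total 708.
Difference: |598 − 708| = 110.

Proposal X is cheaper by 110.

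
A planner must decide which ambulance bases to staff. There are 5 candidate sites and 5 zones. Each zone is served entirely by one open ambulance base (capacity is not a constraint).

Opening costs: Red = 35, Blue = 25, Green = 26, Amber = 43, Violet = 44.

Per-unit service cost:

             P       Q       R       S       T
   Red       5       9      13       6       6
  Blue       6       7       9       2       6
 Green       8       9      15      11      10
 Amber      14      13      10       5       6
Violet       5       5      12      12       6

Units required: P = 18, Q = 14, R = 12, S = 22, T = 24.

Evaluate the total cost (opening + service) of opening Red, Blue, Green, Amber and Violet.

Each zone is assigned to its cheapest site among the open ones.
{Red, Blue, Green, Amber, Violet}: P→Red 5·18=90, Q→Violet 5·14=70, R→Blue 9·12=108, S→Blue 2·22=44, T→Red 6·24=144. Service 456; fixed 173; total 629.

Total cost: 629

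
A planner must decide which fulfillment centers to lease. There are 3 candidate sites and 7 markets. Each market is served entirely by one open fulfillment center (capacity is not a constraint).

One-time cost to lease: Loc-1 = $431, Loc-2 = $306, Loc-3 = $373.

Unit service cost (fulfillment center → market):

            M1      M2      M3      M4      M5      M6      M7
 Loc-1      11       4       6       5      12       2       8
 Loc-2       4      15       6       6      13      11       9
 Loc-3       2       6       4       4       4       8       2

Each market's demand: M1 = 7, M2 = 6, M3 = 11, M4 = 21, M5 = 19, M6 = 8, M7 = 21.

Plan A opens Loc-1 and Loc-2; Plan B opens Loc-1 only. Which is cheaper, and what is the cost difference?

Plan A: {Loc-1, Loc-2}: M1→Loc-2 4·7=28, M2→Loc-1 4·6=24, M3→Loc-1 6·11=66, M4→Loc-1 5·21=105, M5→Loc-1 12·19=228, M6→Loc-1 2·8=16, M7→Loc-1 8·21=168. Service 635; fixed 737; total 1372.
Plan B: {Loc-1}: M1→Loc-1 11·7=77, M2→Loc-1 4·6=24, M3→Loc-1 6·11=66, M4→Loc-1 5·21=105, M5→Loc-1 12·19=228, M6→Loc-1 2·8=16, M7→Loc-1 8·21=168. Service 684; fixed 431; total 1115.
Difference: |1372 − 1115| = 257.

Plan B is cheaper by 257.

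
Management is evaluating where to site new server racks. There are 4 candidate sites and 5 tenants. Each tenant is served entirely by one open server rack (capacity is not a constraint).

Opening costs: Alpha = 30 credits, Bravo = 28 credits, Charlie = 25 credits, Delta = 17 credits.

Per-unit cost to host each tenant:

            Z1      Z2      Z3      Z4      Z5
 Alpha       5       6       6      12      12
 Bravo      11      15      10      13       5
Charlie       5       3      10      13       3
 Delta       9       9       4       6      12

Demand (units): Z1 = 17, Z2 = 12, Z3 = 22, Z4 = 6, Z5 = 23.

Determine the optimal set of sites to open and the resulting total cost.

Open Charlie and Delta; minimum total cost 356.

For any fixed open set, each tenant goes to its cheapest open site; total = fixed + service.
{Charlie, Delta}: Z1→Charlie 5·17=85, Z2→Charlie 3·12=36, Z3→Delta 4·22=88, Z4→Delta 6·6=36, Z5→Charlie 3·23=69. Service 314; fixed 42; total 356.
{Bravo, Charlie, Delta}: service 314 + fixed 70 = 384
{Alpha, Charlie, Delta}: service 314 + fixed 72 = 386
{Alpha, Bravo, Charlie, Delta}: Z1→Alpha 5·17=85, Z2→Charlie 3·12=36, Z3→Delta 4·22=88, Z4→Delta 6·6=36, Z5→Charlie 3·23=69. Service 314; fixed 100; total 414.
No other subset beats 356.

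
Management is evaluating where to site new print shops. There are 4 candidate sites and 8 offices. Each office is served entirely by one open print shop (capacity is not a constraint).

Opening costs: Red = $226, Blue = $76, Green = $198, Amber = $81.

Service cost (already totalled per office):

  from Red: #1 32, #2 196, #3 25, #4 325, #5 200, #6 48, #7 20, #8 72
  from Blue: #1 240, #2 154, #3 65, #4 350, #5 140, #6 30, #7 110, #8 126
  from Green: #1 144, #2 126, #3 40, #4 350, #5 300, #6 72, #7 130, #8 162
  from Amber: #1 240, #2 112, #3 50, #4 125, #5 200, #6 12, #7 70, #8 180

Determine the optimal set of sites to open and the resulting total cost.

Open Red and Amber; minimum total cost 905.

For any fixed open set, each office goes to its cheapest open site; total = fixed + service.
{Red, Amber}: #1→Red 32, #2→Amber 112, #3→Red 25, #4→Amber 125, #5→Red 200, #6→Amber 12, #7→Red 20, #8→Red 72. Service 598; fixed 307; total 905.
{Red, Blue, Amber}: #1→Red 32, #2→Amber 112, #3→Red 25, #4→Amber 125, #5→Blue 140, #6→Amber 12, #7→Red 20, #8→Red 72. Service 538; fixed 383; total 921.
{Blue, Amber}: service 875 + fixed 157 = 1032
{Red, Blue, Green, Amber}: service 538 + fixed 581 = 1119
No other subset beats 905.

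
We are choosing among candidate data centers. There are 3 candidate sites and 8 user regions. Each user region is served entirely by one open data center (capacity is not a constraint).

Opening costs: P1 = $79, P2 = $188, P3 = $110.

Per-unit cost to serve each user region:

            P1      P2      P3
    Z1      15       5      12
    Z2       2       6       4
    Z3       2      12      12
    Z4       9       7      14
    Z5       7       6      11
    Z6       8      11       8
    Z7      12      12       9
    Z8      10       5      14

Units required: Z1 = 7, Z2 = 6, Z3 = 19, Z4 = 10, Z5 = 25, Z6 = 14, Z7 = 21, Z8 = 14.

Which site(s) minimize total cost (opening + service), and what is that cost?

Open P1 only; minimum total cost 1003.

For any fixed open set, each user region goes to its cheapest open site; total = fixed + service.
{P1}: Z1→P1 15·7=105, Z2→P1 2·6=12, Z3→P1 2·19=38, Z4→P1 9·10=90, Z5→P1 7·25=175, Z6→P1 8·14=112, Z7→P1 12·21=252, Z8→P1 10·14=140. Service 924; fixed 79; total 1003.
{P1, P2}: service 739 + fixed 267 = 1006
{P1, P3}: service 840 + fixed 189 = 1029
{P1, P2, P3}: service 676 + fixed 377 = 1053
No other subset beats 1003.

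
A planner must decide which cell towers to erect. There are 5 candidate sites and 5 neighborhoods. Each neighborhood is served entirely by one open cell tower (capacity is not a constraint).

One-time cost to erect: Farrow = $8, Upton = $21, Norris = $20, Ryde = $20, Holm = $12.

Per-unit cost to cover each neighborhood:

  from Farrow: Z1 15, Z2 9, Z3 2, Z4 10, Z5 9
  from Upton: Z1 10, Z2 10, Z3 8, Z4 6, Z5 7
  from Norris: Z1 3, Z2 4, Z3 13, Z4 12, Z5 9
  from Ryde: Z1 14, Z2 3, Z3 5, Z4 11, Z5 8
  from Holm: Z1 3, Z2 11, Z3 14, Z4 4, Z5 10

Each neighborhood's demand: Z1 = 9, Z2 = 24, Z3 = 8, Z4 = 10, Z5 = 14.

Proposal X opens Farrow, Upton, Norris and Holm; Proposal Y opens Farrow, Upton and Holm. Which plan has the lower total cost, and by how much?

Proposal X: {Farrow, Upton, Norris, Holm}: Z1→Norris 3·9=27, Z2→Norris 4·24=96, Z3→Farrow 2·8=16, Z4→Holm 4·10=40, Z5→Upton 7·14=98. Service 277; fixed 61; total 338.
Proposal Y: {Farrow, Upton, Holm}: Z1→Holm 3·9=27, Z2→Farrow 9·24=216, Z3→Farrow 2·8=16, Z4→Holm 4·10=40, Z5→Upton 7·14=98. Service 397; fixed 41; total 438.
Difference: |338 − 438| = 100.

Proposal X is cheaper by 100.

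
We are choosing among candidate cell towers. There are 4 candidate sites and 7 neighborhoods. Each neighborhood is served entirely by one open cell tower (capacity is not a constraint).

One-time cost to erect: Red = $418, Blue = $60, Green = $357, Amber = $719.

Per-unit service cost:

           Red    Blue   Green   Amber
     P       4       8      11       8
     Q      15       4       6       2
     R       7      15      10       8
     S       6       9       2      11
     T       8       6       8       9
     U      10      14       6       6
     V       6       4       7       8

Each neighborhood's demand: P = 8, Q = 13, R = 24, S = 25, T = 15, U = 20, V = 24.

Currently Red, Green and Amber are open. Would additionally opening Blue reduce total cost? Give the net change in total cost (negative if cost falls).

Current service cost with {Red, Green, Amber}: 660.
Adding Blue: each neighborhood re-picks its cheapest; new service cost 582, saving 78.
Extra fixed cost: 60. Net change = 60 − 78 = -18.
(Totals: 2154 → 2136.)

Yes — net change −18 (cost falls by 18).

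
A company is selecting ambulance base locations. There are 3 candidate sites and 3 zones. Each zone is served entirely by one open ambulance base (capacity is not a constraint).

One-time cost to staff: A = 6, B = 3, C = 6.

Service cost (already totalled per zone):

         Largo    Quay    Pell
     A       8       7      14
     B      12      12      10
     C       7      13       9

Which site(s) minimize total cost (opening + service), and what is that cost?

Open A and B; minimum total cost 34.

For any fixed open set, each zone goes to its cheapest open site; total = fixed + service.
{A, B}: Largo→A 8, Quay→A 7, Pell→B 10. Service 25; fixed 9; total 34.
{A}: service 29 + fixed 6 = 35
{A, C}: Largo→C 7, Quay→A 7, Pell→C 9. Service 23; fixed 12; total 35.
{A, B, C}: Largo→C 7, Quay→A 7, Pell→C 9. Service 23; fixed 15; total 38.
No other subset beats 34.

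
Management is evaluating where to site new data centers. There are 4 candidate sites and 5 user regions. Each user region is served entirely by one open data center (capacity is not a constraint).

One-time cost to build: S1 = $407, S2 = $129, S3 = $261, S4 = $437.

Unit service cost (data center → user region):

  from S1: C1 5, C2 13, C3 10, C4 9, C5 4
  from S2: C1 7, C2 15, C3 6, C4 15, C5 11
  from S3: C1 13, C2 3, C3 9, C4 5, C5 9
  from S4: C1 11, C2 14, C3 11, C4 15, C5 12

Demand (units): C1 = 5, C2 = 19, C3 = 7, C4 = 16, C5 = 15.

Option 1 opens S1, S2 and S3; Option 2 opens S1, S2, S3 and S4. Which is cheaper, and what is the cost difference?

Option 1 is cheaper by 437.

Option 1: {S1, S2, S3}: C1→S1 5·5=25, C2→S3 3·19=57, C3→S2 6·7=42, C4→S3 5·16=80, C5→S1 4·15=60. Service 264; fixed 797; total 1061.
Option 2: {S1, S2, S3, S4}: C1→S1 5·5=25, C2→S3 3·19=57, C3→S2 6·7=42, C4→S3 5·16=80, C5→S1 4·15=60. Service 264; fixed 1234; total 1498.
Difference: |1061 − 1498| = 437.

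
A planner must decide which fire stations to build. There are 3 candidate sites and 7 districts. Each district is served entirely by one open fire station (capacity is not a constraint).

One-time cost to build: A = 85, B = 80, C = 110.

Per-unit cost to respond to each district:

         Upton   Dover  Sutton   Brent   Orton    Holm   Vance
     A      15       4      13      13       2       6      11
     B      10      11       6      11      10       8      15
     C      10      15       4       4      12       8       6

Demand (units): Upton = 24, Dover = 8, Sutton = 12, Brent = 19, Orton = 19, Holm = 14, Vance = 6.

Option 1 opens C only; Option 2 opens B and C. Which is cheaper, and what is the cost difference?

Option 1 is cheaper by 10.

Option 1: {C}: Upton→C 10·24=240, Dover→C 15·8=120, Sutton→C 4·12=48, Brent→C 4·19=76, Orton→C 12·19=228, Holm→C 8·14=112, Vance→C 6·6=36. Service 860; fixed 110; total 970.
Option 2: {B, C}: Upton→B 10·24=240, Dover→B 11·8=88, Sutton→C 4·12=48, Brent→C 4·19=76, Orton→B 10·19=190, Holm→B 8·14=112, Vance→C 6·6=36. Service 790; fixed 190; total 980.
Difference: |970 − 980| = 10.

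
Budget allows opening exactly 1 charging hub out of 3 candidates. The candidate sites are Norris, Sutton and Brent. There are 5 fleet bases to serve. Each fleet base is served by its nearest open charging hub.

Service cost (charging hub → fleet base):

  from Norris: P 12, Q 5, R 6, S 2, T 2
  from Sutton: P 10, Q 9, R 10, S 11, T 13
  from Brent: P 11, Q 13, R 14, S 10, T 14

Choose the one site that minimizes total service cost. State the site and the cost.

Choose Norris only; total service cost 27.

With exactly 1 open, each fleet base uses its cheapest among the chosen.
{Norris}: P→Norris 12, Q→Norris 5, R→Norris 6, S→Norris 2, T→Norris 2. Service cost 27.
{Sutton}: service cost 53
{Brent}: service cost 62
Among all 3 size-1 choices, {Norris} is lowest.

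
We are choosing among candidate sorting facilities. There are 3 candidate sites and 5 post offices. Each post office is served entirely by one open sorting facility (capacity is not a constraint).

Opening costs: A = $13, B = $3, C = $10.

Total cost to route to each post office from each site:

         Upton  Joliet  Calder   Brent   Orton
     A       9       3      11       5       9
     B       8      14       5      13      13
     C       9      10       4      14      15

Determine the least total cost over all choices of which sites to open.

Minimum total cost: 46

For any fixed open set, each post office goes to its cheapest open site; total = fixed + service.
{A, B}: Upton→B 8, Joliet→A 3, Calder→B 5, Brent→A 5, Orton→A 9. Service 30; fixed 16; total 46.
{A}: Upton→A 9, Joliet→A 3, Calder→A 11, Brent→A 5, Orton→A 9. Service 37; fixed 13; total 50.
{A, C}: service 30 + fixed 23 = 53
{A, B, C}: service 29 + fixed 26 = 55
No other subset beats 46.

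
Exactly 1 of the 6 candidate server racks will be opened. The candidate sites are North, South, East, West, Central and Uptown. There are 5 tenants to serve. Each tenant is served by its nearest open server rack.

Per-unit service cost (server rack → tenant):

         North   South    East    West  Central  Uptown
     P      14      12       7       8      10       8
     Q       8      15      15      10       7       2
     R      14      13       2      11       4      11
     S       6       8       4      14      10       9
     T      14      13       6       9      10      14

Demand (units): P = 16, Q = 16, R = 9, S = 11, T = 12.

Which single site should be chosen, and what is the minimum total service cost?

Choose East only; total service cost 486.

With exactly 1 open, each tenant uses its cheapest among the chosen.
{East}: P→East 7·16=112, Q→East 15·16=240, R→East 2·9=18, S→East 4·11=44, T→East 6·12=72. Service cost 486.
{Uptown}: service cost 526
{Central}: service cost 538
Among all 6 size-1 choices, {East} is lowest.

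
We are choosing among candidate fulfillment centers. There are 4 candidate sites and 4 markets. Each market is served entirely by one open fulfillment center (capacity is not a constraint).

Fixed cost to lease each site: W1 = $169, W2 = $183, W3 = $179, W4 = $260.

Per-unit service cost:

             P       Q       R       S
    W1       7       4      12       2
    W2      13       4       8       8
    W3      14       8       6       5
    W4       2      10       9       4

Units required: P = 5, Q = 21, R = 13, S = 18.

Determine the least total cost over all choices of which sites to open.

For any fixed open set, each market goes to its cheapest open site; total = fixed + service.
{W1}: P→W1 7·5=35, Q→W1 4·21=84, R→W1 12·13=156, S→W1 2·18=36. Service 311; fixed 169; total 480.
{W2}: P→W2 13·5=65, Q→W2 4·21=84, R→W2 8·13=104, S→W2 8·18=144. Service 397; fixed 183; total 580.
{W1, W3}: P→W1 7·5=35, Q→W1 4·21=84, R→W3 6·13=78, S→W1 2·18=36. Service 233; fixed 348; total 581.
{W1, W2, W3, W4}: P→W4 2·5=10, Q→W1 4·21=84, R→W3 6·13=78, S→W1 2·18=36. Service 208; fixed 791; total 999.
No other subset beats 480.

Minimum total cost: 480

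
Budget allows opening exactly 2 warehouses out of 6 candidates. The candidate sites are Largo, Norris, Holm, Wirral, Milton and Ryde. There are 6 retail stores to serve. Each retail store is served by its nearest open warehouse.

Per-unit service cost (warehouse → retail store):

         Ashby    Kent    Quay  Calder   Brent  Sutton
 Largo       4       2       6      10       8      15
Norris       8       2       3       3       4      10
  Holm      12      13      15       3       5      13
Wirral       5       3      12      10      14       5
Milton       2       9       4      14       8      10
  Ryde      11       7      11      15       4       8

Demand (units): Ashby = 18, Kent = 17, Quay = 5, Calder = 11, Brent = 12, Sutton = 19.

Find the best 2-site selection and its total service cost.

Choose Norris and Wirral; total service cost 315.

With exactly 2 open, each retail store uses its cheapest among the chosen.
{Norris, Wirral}: Ashby→Wirral 5·18=90, Kent→Norris 2·17=34, Quay→Norris 3·5=15, Calder→Norris 3·11=33, Brent→Norris 4·12=48, Sutton→Wirral 5·19=95. Service cost 315.
{Norris, Milton}: service cost 356
{Holm, Wirral}: service cost 389
Among all 15 size-2 choices, {Norris, Wirral} is lowest.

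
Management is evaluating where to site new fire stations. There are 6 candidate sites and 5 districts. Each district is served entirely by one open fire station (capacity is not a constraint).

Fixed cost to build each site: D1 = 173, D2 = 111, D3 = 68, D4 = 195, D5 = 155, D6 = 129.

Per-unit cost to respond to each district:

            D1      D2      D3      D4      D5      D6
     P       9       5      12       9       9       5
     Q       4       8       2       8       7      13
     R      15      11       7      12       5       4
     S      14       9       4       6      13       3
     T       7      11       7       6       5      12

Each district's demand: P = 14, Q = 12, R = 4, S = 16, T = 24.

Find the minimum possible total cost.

For any fixed open set, each district goes to its cheapest open site; total = fixed + service.
{D3}: P→D3 12·14=168, Q→D3 2·12=24, R→D3 7·4=28, S→D3 4·16=64, T→D3 7·24=168. Service 452; fixed 68; total 520.
{D3, D6}: service 326 + fixed 197 = 523
{D2, D3}: service 354 + fixed 179 = 533
{D1, D2, D3, D4, D5, D6}: service 278 + fixed 831 = 1109
No other subset beats 520.

Minimum total cost: 520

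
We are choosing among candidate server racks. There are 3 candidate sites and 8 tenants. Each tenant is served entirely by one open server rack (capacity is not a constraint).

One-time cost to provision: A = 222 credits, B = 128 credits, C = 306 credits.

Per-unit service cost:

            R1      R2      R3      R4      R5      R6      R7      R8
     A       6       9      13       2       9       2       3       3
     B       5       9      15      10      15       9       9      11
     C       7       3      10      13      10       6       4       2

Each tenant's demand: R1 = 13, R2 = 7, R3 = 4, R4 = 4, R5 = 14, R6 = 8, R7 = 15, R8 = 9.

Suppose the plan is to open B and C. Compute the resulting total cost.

Each tenant is assigned to its cheapest site among the open ones.
{B, C}: R1→B 5·13=65, R2→C 3·7=21, R3→C 10·4=40, R4→B 10·4=40, R5→C 10·14=140, R6→C 6·8=48, R7→C 4·15=60, R8→C 2·9=18. Service 432; fixed 434; total 866.

Total cost: 866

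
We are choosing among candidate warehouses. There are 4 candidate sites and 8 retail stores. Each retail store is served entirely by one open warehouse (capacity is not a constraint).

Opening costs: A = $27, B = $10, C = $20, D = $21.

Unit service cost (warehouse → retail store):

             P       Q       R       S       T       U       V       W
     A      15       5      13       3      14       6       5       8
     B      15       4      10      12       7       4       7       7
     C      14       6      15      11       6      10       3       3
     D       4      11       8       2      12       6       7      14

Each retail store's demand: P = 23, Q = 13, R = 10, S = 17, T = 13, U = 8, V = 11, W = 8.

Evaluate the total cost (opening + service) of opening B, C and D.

Each retail store is assigned to its cheapest site among the open ones.
{B, C, D}: P→D 4·23=92, Q→B 4·13=52, R→D 8·10=80, S→D 2·17=34, T→C 6·13=78, U→B 4·8=32, V→C 3·11=33, W→C 3·8=24. Service 425; fixed 51; total 476.

Total cost: 476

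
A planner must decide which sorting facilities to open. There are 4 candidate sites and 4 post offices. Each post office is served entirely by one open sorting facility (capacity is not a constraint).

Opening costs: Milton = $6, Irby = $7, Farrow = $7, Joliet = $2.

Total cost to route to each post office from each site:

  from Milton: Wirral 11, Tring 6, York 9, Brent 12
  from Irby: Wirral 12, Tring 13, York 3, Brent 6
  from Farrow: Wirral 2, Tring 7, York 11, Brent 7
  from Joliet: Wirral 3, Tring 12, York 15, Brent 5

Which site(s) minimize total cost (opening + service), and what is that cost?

For any fixed open set, each post office goes to its cheapest open site; total = fixed + service.
{Milton, Joliet}: Wirral→Joliet 3, Tring→Milton 6, York→Milton 9, Brent→Joliet 5. Service 23; fixed 8; total 31.
{Milton, Irby, Joliet}: Wirral→Joliet 3, Tring→Milton 6, York→Irby 3, Brent→Joliet 5. Service 17; fixed 15; total 32.
{Irby, Farrow}: service 18 + fixed 14 = 32
{Milton, Irby, Farrow, Joliet}: service 16 + fixed 22 = 38
(All 15 nonempty subsets were checked; Milton and Joliet is lowest.)

Open Milton and Joliet; minimum total cost 31.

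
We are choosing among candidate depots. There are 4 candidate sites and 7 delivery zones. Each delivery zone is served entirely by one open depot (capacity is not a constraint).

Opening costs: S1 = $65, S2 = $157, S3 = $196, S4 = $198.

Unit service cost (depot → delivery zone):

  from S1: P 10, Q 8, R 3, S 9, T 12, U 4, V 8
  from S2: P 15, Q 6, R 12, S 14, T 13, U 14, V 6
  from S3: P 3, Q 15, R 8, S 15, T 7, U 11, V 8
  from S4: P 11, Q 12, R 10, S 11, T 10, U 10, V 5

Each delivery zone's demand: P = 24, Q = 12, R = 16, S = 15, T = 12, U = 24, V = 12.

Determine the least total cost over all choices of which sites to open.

Minimum total cost: 888

For any fixed open set, each delivery zone goes to its cheapest open site; total = fixed + service.
{S1, S3}: P→S3 3·24=72, Q→S1 8·12=96, R→S1 3·16=48, S→S1 9·15=135, T→S3 7·12=84, U→S1 4·24=96, V→S1 8·12=96. Service 627; fixed 261; total 888.
{S1}: service 855 + fixed 65 = 920
{S1, S2, S3}: service 579 + fixed 418 = 997
{S1, S2, S3, S4}: P→S3 3·24=72, Q→S2 6·12=72, R→S1 3·16=48, S→S1 9·15=135, T→S3 7·12=84, U→S1 4·24=96, V→S4 5·12=60. Service 567; fixed 616; total 1183.
(All 15 nonempty subsets were checked; S1 and S3 is lowest.)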